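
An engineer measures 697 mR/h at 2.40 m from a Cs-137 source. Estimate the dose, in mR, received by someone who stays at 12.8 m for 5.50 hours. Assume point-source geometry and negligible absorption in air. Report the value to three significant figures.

135 mR

By the inverse-square law, rate at 12.8 m:
(2.40/12.8)² = 0.03516, so 697 × 0.03516 = 24.51 mR/h.
Dose = rate × time = 24.51 mR/h × 5.500 h = 134.8 mR.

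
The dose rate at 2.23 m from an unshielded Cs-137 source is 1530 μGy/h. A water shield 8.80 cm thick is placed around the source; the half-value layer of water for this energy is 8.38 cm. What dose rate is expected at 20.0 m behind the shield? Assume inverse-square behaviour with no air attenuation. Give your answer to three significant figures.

9.19 μGy/h

Distance alone: (2.23/20.0)² = 0.01243, so 1530 × 0.01243 = 19.02 μGy/h.
Shield: 8.80/8.38 = 1.050 half-value layers → attenuation 2^(−1.050) = 0.4830.
Combined: 19.02 × 0.4830 = 9.187 μGy/h.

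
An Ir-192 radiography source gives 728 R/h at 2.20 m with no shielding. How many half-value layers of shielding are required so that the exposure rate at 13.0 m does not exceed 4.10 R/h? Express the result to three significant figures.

2.35 half-value layers

At 13.0 m, distance alone gives 728 × (2.20/13.0)² = 728 × 0.02864 = 20.85 R/h.
Further attenuation needed: 20.85/4.10 = 5.085.
n = log₂(5.085) = 2.346 half-value layers.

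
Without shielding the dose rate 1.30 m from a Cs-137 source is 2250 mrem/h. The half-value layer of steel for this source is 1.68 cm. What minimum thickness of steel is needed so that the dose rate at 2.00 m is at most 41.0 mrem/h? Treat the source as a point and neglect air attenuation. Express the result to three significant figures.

At 2.00 m, distance alone gives (1.30/2.00)² = 0.4225, so 2250 × 0.4225 = 950.6 mrem/h.
Further attenuation needed: 950.6/41.0 = 23.19.
n = log₂(23.19) = 4.535 half-value layers.
Thickness = 4.535 × 1.68 cm = 7.619 cm.

7.62 cm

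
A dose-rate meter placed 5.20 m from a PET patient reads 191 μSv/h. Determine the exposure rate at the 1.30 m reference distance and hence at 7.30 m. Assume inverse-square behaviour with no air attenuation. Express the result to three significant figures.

3060 μSv/h; 96.9 μSv/h

Intensity scales as (d₁/d₂)², so
At 1.30 m: 191 × (5.20/1.30)² = 191 × 16.00 = 3056 μSv/h
At 7.30 m: (1.30/7.30)² = 0.03171, so 3056 × 0.03171 = 96.91 μSv/h.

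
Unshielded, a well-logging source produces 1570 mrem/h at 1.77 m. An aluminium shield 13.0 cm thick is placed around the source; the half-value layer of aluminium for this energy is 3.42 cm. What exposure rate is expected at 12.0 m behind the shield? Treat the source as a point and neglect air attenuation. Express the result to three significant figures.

2.45 mrem/h

Distance alone: (1.77/12.0)² = 0.02176, so 1570 × 0.02176 = 34.16 mrem/h.
Shield: 13.0/3.42 = 3.801 half-value layers → attenuation 2^(−3.801) = 0.07174.
Combined: 34.16 × 0.07174 = 2.451 mrem/h.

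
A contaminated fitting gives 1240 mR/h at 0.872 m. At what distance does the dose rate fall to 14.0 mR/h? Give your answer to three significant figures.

8.21 m

By the inverse-square law, d₂ = d₁·√(I₁/I₂).
I₁/I₂ = 1240/14.0 = 88.57, so d₂ = 0.872 × √88.57 = 8.207 m.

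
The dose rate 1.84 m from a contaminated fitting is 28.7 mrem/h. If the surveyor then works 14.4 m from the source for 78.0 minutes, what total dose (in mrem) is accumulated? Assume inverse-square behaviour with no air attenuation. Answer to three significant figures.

Using I₁d₁² = I₂d₂², rate at 14.4 m:
28.7 × (1.84/14.4)² = 28.7 × 0.01633 = 0.4687 mrem/h.
Dose = rate × time = 0.4687 mrem/h × 1.300 h = 0.6093 mrem.

0.609 mrem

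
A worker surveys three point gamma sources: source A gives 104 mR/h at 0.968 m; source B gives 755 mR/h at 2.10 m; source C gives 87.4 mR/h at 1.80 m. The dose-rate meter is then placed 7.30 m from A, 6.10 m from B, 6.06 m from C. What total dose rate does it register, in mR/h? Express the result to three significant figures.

Each source contributes Iᵢ·(dᵢ/rᵢ)²; contributions add.
A: 104 × (0.968/7.30)² = 1.829 mR/h
B: 755 × (2.10/6.10)² = 89.48 mR/h
C: 87.4 × (1.80/6.06)² = 7.711 mR/h
Total = 1.829 + 89.48 + 7.711 = 99.02 mR/h.

99.0 mR/h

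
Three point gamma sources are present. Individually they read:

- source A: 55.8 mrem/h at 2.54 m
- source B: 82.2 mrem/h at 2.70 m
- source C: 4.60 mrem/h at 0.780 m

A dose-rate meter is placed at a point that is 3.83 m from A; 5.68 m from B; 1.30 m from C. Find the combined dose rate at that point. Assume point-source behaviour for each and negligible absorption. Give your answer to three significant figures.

Each source contributes Iᵢ·(dᵢ/rᵢ)²; contributions add.
A: 55.8 × (2.54/3.83)² = 24.54 mrem/h
B: 82.2 × (2.70/5.68)² = 18.57 mrem/h
C: 4.60 × (0.780/1.30)² = 1.656 mrem/h
Total = 24.54 + 18.57 + 1.656 = 44.77 mrem/h.

44.8 mrem/h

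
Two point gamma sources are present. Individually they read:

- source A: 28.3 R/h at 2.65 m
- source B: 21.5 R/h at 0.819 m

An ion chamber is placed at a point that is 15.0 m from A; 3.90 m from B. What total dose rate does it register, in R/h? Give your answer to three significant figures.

By superposition, sum each source's inverse-square contribution:
A: 28.3 × (2.65/15.0)² = 0.8833 R/h
B: 21.5 × (0.819/3.90)² = 0.9481 R/h
Total = 0.8833 + 0.9481 = 1.831 R/h.

1.83 R/h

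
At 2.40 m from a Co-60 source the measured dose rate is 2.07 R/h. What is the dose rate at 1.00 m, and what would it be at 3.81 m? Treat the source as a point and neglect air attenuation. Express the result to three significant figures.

11.9 R/h; 0.821 R/h

Intensity scales as (d₁/d₂)², so
At 1.00 m: 2.07 × (2.40/1.00)² = 2.07 × 5.760 = 11.92 R/h
At 3.81 m: 11.92 × (1.00/3.81)² = 11.92 × 0.06889 = 0.8212 R/h.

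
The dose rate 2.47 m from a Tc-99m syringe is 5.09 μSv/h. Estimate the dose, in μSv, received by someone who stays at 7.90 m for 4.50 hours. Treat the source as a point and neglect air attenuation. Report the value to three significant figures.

Using I₁d₁² = I₂d₂², rate at 7.90 m:
5.09 × (2.47/7.90)² = 5.09 × 0.09776 = 0.4976 μSv/h.
Dose = rate × time = 0.4976 μSv/h × 4.500 h = 2.239 μSv.

2.24 μSv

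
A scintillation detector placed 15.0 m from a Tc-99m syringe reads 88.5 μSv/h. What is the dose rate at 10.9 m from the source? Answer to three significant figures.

Applying the 1/r² law, scaling from 15.0 m to 10.9 m:
(15.0/10.9)² = 1.894, so 88.5 × 1.894 = 167.6 μSv/h.

168 μSv/h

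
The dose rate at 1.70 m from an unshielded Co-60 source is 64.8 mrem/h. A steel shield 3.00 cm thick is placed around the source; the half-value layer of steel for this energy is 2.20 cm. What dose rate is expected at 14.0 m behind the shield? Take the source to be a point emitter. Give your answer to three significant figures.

0.371 mrem/h

Distance alone: (1.70/14.0)² = 0.01474, so 64.8 × 0.01474 = 0.9552 mrem/h.
Shield: 3.00/2.20 = 1.364 half-value layers → attenuation 2^(−1.364) = 0.3885.
Combined: 0.9552 × 0.3885 = 0.3711 mrem/h.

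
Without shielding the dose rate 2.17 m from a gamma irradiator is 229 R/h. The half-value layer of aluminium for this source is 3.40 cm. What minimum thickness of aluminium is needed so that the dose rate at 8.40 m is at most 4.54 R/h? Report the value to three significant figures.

At 8.40 m, distance alone gives 229 × (2.17/8.40)² = 229 × 0.06674 = 15.28 R/h.
Further attenuation needed: 15.28/4.54 = 3.366.
n = log₂(3.366) = 1.751 half-value layers.
Thickness = 1.751 × 3.40 cm = 5.953 cm.

5.95 cm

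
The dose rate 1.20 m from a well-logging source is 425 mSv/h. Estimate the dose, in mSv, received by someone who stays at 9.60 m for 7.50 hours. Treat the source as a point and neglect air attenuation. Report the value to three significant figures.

49.8 mSv

Using I₁d₁² = I₂d₂², rate at 9.60 m:
(1.20/9.60)² = 0.01562, so 425 × 0.01562 = 6.639 mSv/h.
Dose = rate × time = 6.639 mSv/h × 7.500 h = 49.79 mSv.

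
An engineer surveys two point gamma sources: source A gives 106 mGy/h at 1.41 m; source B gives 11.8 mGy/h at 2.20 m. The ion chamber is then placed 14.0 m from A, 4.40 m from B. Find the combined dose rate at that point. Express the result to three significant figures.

4.03 mGy/h

Each source contributes Iᵢ·(dᵢ/rᵢ)²; contributions add.
A: 106 × (1.41/14.0)² = 1.075 mGy/h
B: 11.8 × (2.20/4.40)² = 2.950 mGy/h
Total = 1.075 + 2.950 = 4.025 mGy/h.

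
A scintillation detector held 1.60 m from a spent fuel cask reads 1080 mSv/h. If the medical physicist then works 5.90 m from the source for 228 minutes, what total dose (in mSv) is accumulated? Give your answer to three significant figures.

302 mSv

By the inverse-square law, rate at 5.90 m:
(1.60/5.90)² = 0.07354, so 1080 × 0.07354 = 79.42 mSv/h.
Dose = rate × time = 79.42 mSv/h × 3.800 h = 301.8 mSv.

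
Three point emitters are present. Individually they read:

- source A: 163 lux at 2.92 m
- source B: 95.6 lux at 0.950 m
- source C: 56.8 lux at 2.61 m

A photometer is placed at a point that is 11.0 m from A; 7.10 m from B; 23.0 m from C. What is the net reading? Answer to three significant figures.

13.9 lux

Each source contributes Iᵢ·(dᵢ/rᵢ)²; contributions add.
A: 163 × (2.92/11.0)² = 11.49 lux
B: 95.6 × (0.950/7.10)² = 1.712 lux
C: 56.8 × (2.61/23.0)² = 0.7314 lux
Total = 11.49 + 1.712 + 0.7314 = 13.93 lux.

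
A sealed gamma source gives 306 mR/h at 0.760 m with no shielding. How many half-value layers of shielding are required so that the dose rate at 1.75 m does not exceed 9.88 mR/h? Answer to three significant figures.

At 1.75 m, distance alone gives 306 × (0.760/1.75)² = 306 × 0.1886 = 57.71 mR/h.
Further attenuation needed: 57.71/9.88 = 5.841.
n = log₂(5.841) = 2.546 half-value layers.

2.55 half-value layers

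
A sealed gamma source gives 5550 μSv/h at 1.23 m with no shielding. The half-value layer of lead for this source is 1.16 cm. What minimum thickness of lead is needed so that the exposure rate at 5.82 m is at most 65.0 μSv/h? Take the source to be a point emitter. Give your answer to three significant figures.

2.24 cm

At 5.82 m, distance alone gives (1.23/5.82)² = 0.04466, so 5550 × 0.04466 = 247.9 μSv/h.
Further attenuation needed: 247.9/65.0 = 3.814.
n = log₂(3.814) = 1.931 half-value layers.
Thickness = 1.931 × 1.16 cm = 2.240 cm.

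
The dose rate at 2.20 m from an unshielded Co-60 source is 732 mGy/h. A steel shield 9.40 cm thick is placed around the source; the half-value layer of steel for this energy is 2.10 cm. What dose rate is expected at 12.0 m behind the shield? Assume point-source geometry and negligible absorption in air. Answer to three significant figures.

Distance alone: (2.20/12.0)² = 0.03361, so 732 × 0.03361 = 24.60 mGy/h.
Shield: 9.40/2.10 = 4.476 half-value layers → attenuation 2^(−4.476) = 0.04494.
Combined: 24.60 × 0.04494 = 1.106 mGy/h.

1.11 mGy/h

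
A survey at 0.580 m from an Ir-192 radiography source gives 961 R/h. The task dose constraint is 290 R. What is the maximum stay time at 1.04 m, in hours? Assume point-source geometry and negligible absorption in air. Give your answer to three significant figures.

Using I₁d₁² = I₂d₂², rate at 1.04 m:
(0.580/1.04)² = 0.3110, so 961 × 0.3110 = 298.9 R/h.
Stay time = 290 R ÷ 298.9 R/h = 0.9702 h.

0.970 h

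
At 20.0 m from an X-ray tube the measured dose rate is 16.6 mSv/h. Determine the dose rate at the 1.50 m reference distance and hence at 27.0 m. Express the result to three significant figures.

2950 mSv/h; 9.11 mSv/h

Applying the 1/r² law,
At 1.50 m: 16.6 × (20.0/1.50)² = 16.6 × 177.8 = 2951 mSv/h
At 27.0 m: 2951 × (1.50/27.0)² = 2951 × 0.003086 = 9.107 mSv/h.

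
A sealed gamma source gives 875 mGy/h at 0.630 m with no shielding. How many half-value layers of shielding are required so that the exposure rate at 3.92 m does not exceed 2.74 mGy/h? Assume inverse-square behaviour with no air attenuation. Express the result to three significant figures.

At 3.92 m, distance alone gives (0.630/3.92)² = 0.02583, so 875 × 0.02583 = 22.60 mGy/h.
Further attenuation needed: 22.60/2.74 = 8.248.
n = log₂(8.248) = 3.044 half-value layers.

3.04 half-value layers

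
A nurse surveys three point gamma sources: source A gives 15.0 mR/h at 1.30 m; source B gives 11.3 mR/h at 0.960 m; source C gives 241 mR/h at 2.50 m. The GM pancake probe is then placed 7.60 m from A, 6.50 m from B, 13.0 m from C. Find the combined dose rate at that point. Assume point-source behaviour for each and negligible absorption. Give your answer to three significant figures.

By superposition, sum each source's inverse-square contribution:
A: 15.0 × (1.30/7.60)² = 0.4389 mR/h
B: 11.3 × (0.960/6.50)² = 0.2465 mR/h
C: 241 × (2.50/13.0)² = 8.913 mR/h
Total = 0.4389 + 0.2465 + 8.913 = 9.598 mR/h.

9.60 mR/h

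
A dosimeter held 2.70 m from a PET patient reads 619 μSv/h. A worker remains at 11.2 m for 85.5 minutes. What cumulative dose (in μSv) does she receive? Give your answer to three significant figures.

51.3 μSv

Intensity scales as (d₁/d₂)², so rate at 11.2 m:
619 × (2.70/11.2)² = 619 × 0.05812 = 35.98 μSv/h.
Dose = rate × time = 35.98 μSv/h × 1.425 h = 51.27 μSv.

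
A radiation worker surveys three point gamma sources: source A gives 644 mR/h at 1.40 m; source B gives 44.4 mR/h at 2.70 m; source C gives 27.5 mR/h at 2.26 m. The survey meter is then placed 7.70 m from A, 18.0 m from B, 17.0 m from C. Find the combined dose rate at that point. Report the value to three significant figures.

22.8 mR/h

Each source contributes Iᵢ·(dᵢ/rᵢ)²; contributions add.
A: 644 × (1.40/7.70)² = 21.29 mR/h
B: 44.4 × (2.70/18.0)² = 0.9990 mR/h
C: 27.5 × (2.26/17.0)² = 0.4860 mR/h
Total = 21.29 + 0.9990 + 0.4860 = 22.77 mR/h.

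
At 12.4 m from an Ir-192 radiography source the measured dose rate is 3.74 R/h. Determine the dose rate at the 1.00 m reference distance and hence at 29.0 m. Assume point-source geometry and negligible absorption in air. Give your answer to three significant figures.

575 R/h; 0.684 R/h

Applying the 1/r² law,
At 1.00 m: (12.4/1.00)² = 153.8, so 3.74 × 153.8 = 575.2 R/h
At 29.0 m: 575.2 × (1.00/29.0)² = 575.2 × 0.001189 = 0.6839 R/h.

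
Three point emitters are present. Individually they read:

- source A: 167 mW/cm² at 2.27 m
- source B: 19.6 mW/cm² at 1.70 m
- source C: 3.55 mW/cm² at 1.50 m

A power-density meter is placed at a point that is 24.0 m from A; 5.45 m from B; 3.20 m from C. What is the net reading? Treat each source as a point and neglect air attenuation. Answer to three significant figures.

4.18 mW/cm²

Each source contributes Iᵢ·(dᵢ/rᵢ)²; contributions add.
A: 167 × (2.27/24.0)² = 1.494 mW/cm²
B: 19.6 × (1.70/5.45)² = 1.907 mW/cm²
C: 3.55 × (1.50/3.20)² = 0.7800 mW/cm²
Total = 1.494 + 1.907 + 0.7800 = 4.181 mW/cm².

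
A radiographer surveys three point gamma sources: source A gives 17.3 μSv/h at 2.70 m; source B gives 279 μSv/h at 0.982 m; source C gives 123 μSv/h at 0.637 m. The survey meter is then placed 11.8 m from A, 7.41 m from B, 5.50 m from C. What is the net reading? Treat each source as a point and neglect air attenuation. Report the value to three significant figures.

Each source contributes Iᵢ·(dᵢ/rᵢ)²; contributions add.
A: 17.3 × (2.70/11.8)² = 0.9058 μSv/h
B: 279 × (0.982/7.41)² = 4.900 μSv/h
C: 123 × (0.637/5.50)² = 1.650 μSv/h
Total = 0.9058 + 4.900 + 1.650 = 7.456 μSv/h.

7.46 μSv/h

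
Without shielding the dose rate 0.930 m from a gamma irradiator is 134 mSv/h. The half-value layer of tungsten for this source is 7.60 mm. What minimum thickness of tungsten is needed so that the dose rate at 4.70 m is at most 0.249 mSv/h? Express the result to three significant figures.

At 4.70 m, distance alone gives 134 × (0.930/4.70)² = 134 × 0.03915 = 5.246 mSv/h.
Further attenuation needed: 5.246/0.249 = 21.07.
n = log₂(21.07) = 4.397 half-value layers.
Thickness = 4.397 × 7.60 mm = 33.42 mm.

33.4 mm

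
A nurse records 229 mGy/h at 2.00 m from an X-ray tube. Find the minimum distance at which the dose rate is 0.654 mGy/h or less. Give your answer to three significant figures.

Intensity scales as (d₁/d₂)², so d₂ = d₁·√(I₁/I₂).
I₁/I₂ = 229/0.654 = 350.2, so d₂ = 2.00 × √350.2 = 37.43 m.

37.4 m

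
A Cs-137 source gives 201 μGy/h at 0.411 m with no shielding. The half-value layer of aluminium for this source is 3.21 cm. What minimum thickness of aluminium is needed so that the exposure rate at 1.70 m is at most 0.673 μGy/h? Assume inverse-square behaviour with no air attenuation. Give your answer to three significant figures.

13.2 cm

At 1.70 m, distance alone gives 201 × (0.411/1.70)² = 201 × 0.05845 = 11.75 μGy/h.
Further attenuation needed: 11.75/0.673 = 17.46.
n = log₂(17.46) = 4.126 half-value layers.
Thickness = 4.126 × 3.21 cm = 13.24 cm.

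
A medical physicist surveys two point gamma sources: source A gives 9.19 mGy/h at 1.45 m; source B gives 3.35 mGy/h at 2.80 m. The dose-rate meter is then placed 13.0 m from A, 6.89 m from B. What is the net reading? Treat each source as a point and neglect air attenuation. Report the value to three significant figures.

0.668 mGy/h

Each source contributes Iᵢ·(dᵢ/rᵢ)²; contributions add.
A: 9.19 × (1.45/13.0)² = 0.1143 mGy/h
B: 3.35 × (2.80/6.89)² = 0.5533 mGy/h
Total = 0.1143 + 0.5533 = 0.6676 mGy/h.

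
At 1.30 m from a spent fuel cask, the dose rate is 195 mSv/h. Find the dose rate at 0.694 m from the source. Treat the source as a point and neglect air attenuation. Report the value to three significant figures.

Using I₁d₁² = I₂d₂², the rate at 0.694 m is
(1.30/0.694)² = 3.509, so 195 × 3.509 = 684.3 mSv/h.

684 mSv/h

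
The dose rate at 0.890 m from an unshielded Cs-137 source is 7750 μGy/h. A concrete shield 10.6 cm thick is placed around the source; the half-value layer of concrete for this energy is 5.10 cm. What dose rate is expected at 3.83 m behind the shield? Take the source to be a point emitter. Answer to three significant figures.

99.1 μGy/h

Distance alone: 7750 × (0.890/3.83)² = 7750 × 0.05400 = 418.5 μGy/h.
Shield: 10.6/5.10 = 2.078 half-value layers → attenuation 2^(−2.078) = 0.2368.
Combined: 418.5 × 0.2368 = 99.10 μGy/h.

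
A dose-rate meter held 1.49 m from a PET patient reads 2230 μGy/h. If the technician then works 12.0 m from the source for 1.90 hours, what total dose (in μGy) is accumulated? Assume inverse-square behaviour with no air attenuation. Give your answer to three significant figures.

65.3 μGy

Using I₁d₁² = I₂d₂², rate at 12.0 m:
(1.49/12.0)² = 0.01542, so 2230 × 0.01542 = 34.39 μGy/h.
Dose = rate × time = 34.39 μGy/h × 1.900 h = 65.34 μGy.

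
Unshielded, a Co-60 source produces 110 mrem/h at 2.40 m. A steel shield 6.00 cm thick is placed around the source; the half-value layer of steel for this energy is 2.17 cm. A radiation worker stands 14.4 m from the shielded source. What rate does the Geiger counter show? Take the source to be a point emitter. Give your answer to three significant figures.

0.450 mrem/h

Distance alone: (2.40/14.4)² = 0.02778, so 110 × 0.02778 = 3.056 mrem/h.
Shield: 6.00/2.17 = 2.765 half-value layers → attenuation 2^(−2.765) = 0.1471.
Combined: 3.056 × 0.1471 = 0.4495 mrem/h.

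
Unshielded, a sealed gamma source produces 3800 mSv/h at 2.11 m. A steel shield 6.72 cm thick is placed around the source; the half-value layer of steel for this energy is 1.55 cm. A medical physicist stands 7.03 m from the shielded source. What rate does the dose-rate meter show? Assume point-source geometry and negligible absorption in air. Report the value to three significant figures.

17.0 mSv/h

Distance alone: 3800 × (2.11/7.03)² = 3800 × 0.09009 = 342.3 mSv/h.
Shield: 6.72/1.55 = 4.335 half-value layers → attenuation 2^(−4.335) = 0.04955.
Combined: 342.3 × 0.04955 = 16.96 mSv/h.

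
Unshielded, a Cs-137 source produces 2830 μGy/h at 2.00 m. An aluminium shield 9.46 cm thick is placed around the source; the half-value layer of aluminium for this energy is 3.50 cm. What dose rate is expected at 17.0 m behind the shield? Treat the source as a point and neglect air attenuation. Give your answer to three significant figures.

6.02 μGy/h

Distance alone: (2.00/17.0)² = 0.01384, so 2830 × 0.01384 = 39.17 μGy/h.
Shield: 9.46/3.50 = 2.703 half-value layers → attenuation 2^(−2.703) = 0.1536.
Combined: 39.17 × 0.1536 = 6.017 μGy/h.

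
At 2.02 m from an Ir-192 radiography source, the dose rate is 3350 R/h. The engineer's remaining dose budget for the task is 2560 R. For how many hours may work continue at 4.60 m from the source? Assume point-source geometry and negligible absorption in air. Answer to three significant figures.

By the inverse-square law, rate at 4.60 m:
3350 × (2.02/4.60)² = 3350 × 0.1928 = 645.9 R/h.
Stay time = 2560 R ÷ 645.9 R/h = 3.963 h.

3.96 h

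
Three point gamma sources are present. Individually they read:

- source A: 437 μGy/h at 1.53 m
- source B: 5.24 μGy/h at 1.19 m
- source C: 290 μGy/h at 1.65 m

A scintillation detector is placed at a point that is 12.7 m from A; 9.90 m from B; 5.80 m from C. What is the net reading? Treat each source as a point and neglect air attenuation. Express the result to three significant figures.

29.9 μGy/h

Each source contributes Iᵢ·(dᵢ/rᵢ)²; contributions add.
A: 437 × (1.53/12.7)² = 6.342 μGy/h
B: 5.24 × (1.19/9.90)² = 0.07571 μGy/h
C: 290 × (1.65/5.80)² = 23.47 μGy/h
Total = 6.342 + 0.07571 + 23.47 = 29.89 μGy/h.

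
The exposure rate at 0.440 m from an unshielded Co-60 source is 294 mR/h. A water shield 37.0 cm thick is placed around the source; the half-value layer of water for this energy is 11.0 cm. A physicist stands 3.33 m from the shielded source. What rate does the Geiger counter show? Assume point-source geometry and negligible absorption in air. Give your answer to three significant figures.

Distance alone: (0.440/3.33)² = 0.01746, so 294 × 0.01746 = 5.133 mR/h.
Shield: 37.0/11.0 = 3.364 half-value layers → attenuation 2^(−3.364) = 0.09713.
Combined: 5.133 × 0.09713 = 0.4986 mR/h.

0.499 mR/h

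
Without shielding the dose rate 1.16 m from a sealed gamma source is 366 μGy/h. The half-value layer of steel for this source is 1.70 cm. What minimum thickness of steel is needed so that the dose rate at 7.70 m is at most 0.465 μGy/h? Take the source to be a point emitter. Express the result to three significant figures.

At 7.70 m, distance alone gives (1.16/7.70)² = 0.02270, so 366 × 0.02270 = 8.308 μGy/h.
Further attenuation needed: 8.308/0.465 = 17.87.
n = log₂(17.87) = 4.159 half-value layers.
Thickness = 4.159 × 1.70 cm = 7.070 cm.

7.07 cm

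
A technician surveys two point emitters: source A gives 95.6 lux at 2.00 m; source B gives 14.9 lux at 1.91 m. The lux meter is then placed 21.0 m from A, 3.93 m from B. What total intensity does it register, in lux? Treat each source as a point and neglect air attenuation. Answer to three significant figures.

4.39 lux

By superposition, sum each source's inverse-square contribution:
A: 95.6 × (2.00/21.0)² = 0.8671 lux
B: 14.9 × (1.91/3.93)² = 3.519 lux
Total = 0.8671 + 3.519 = 4.386 lux.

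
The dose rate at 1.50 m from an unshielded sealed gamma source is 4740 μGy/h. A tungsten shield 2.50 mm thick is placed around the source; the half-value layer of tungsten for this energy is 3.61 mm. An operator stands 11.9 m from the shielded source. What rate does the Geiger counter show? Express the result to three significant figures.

46.6 μGy/h

Distance alone: (1.50/11.9)² = 0.01589, so 4740 × 0.01589 = 75.32 μGy/h.
Shield: 2.50/3.61 = 0.6925 half-value layers → attenuation 2^(−0.6925) = 0.6188.
Combined: 75.32 × 0.6188 = 46.61 μGy/h.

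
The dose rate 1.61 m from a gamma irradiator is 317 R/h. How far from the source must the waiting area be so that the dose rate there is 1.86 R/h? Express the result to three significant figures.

21.0 m

Applying the 1/r² law, d₂ = d₁·√(I₁/I₂).
I₁/I₂ = 317/1.86 = 170.4, so d₂ = 1.61 × √170.4 = 21.02 m.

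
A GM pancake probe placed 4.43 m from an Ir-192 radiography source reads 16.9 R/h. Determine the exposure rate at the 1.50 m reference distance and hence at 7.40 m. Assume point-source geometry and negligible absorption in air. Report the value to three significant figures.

Since intensity falls as 1/r²,
At 1.50 m: (4.43/1.50)² = 8.722, so 16.9 × 8.722 = 147.4 R/h
At 7.40 m: (1.50/7.40)² = 0.04109, so 147.4 × 0.04109 = 6.057 R/h.

147 R/h; 6.06 R/h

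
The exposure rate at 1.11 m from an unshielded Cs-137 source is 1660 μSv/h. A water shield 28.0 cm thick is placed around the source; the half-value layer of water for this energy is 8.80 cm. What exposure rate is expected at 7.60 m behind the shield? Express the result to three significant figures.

Distance alone: (1.11/7.60)² = 0.02133, so 1660 × 0.02133 = 35.41 μSv/h.
Shield: 28.0/8.80 = 3.182 half-value layers → attenuation 2^(−3.182) = 0.1102.
Combined: 35.41 × 0.1102 = 3.902 μSv/h.

3.90 μSv/h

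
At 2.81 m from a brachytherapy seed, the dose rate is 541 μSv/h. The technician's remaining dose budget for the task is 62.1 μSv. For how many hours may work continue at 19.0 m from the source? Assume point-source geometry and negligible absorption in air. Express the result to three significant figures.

Using I₁d₁² = I₂d₂², rate at 19.0 m:
541 × (2.81/19.0)² = 541 × 0.02187 = 11.83 μSv/h.
Stay time = 62.1 μSv ÷ 11.83 μSv/h = 5.249 h.

5.25 h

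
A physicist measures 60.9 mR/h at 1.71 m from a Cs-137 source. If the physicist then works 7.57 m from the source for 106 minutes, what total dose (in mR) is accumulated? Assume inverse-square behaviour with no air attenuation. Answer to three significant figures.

Using I₁d₁² = I₂d₂², rate at 7.57 m:
60.9 × (1.71/7.57)² = 60.9 × 0.05103 = 3.108 mR/h.
Dose = rate × time = 3.108 mR/h × 1.767 h = 5.492 mR.

5.49 mR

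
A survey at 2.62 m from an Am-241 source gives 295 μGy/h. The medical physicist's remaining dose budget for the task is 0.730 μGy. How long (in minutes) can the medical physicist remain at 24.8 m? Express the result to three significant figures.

Since intensity falls as 1/r², rate at 24.8 m:
295 × (2.62/24.8)² = 295 × 0.01116 = 3.292 μGy/h.
Stay time = 0.730 μGy ÷ 3.292 μGy/h = 0.2217 h = 13.30 min.

13.3 min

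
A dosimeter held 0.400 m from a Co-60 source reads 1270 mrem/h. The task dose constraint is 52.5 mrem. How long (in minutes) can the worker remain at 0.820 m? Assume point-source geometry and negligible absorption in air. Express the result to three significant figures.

Intensity scales as (d₁/d₂)², so rate at 0.820 m:
(0.400/0.820)² = 0.2380, so 1270 × 0.2380 = 302.3 mrem/h.
Stay time = 52.5 mrem ÷ 302.3 mrem/h = 0.1737 h = 10.42 min.

10.4 min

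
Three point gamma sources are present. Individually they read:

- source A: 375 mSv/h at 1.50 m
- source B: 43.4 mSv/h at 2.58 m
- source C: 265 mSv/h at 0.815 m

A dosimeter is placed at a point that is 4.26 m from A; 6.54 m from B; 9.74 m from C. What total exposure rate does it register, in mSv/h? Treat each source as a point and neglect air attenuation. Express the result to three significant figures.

55.1 mSv/h

By superposition, sum each source's inverse-square contribution:
A: 375 × (1.50/4.26)² = 46.49 mSv/h
B: 43.4 × (2.58/6.54)² = 6.754 mSv/h
C: 265 × (0.815/9.74)² = 1.855 mSv/h
Total = 46.49 + 6.754 + 1.855 = 55.10 mSv/h.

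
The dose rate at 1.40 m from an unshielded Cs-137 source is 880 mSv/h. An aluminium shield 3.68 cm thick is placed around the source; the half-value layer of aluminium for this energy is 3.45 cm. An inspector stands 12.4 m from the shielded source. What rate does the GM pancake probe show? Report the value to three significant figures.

5.36 mSv/h

Distance alone: (1.40/12.4)² = 0.01275, so 880 × 0.01275 = 11.22 mSv/h.
Shield: 3.68/3.45 = 1.067 half-value layers → attenuation 2^(−1.067) = 0.4773.
Combined: 11.22 × 0.4773 = 5.355 mSv/h.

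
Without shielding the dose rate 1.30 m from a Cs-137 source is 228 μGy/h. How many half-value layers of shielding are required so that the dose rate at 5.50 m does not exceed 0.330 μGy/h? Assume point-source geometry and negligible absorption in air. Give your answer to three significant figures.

5.27 half-value layers

At 5.50 m, distance alone gives (1.30/5.50)² = 0.05587, so 228 × 0.05587 = 12.74 μGy/h.
Further attenuation needed: 12.74/0.330 = 38.61.
n = log₂(38.61) = 5.271 half-value layers.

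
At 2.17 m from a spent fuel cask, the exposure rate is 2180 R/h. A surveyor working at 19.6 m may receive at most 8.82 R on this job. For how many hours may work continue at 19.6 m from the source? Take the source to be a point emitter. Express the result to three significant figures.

0.330 h

Applying the 1/r² law, rate at 19.6 m:
(2.17/19.6)² = 0.01226, so 2180 × 0.01226 = 26.73 R/h.
Stay time = 8.82 R ÷ 26.73 R/h = 0.3300 h.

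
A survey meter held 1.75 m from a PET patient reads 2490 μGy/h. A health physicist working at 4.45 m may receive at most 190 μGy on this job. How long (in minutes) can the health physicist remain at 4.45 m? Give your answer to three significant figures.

29.6 min

Intensity scales as (d₁/d₂)², so rate at 4.45 m:
2490 × (1.75/4.45)² = 2490 × 0.1547 = 385.2 μGy/h.
Stay time = 190 μGy ÷ 385.2 μGy/h = 0.4933 h = 29.60 min.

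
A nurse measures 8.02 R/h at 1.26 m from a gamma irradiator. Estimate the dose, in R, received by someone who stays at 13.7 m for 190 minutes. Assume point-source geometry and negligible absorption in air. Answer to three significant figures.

By the inverse-square law, rate at 13.7 m:
(1.26/13.7)² = 0.008459, so 8.02 × 0.008459 = 0.06784 R/h.
Dose = rate × time = 0.06784 R/h × 3.167 h = 0.2148 R.

0.215 R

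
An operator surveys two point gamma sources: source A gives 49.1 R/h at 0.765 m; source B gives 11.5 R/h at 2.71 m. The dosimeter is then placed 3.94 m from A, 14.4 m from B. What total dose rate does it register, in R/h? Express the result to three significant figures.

Each source contributes Iᵢ·(dᵢ/rᵢ)²; contributions add.
A: 49.1 × (0.765/3.94)² = 1.851 R/h
B: 11.5 × (2.71/14.4)² = 0.4073 R/h
Total = 1.851 + 0.4073 = 2.258 R/h.

2.26 R/h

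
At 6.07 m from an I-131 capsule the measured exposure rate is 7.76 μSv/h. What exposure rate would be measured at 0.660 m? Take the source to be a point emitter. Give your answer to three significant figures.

656 μSv/h

Applying the 1/r² law, scaling from 6.07 m to 0.660 m:
(6.07/0.660)² = 84.58, so 7.76 × 84.58 = 656.3 μSv/h.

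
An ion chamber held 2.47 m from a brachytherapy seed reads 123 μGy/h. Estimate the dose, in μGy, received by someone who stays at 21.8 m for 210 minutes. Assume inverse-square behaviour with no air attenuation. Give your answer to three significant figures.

5.53 μGy

Applying the 1/r² law, rate at 21.8 m:
123 × (2.47/21.8)² = 123 × 0.01284 = 1.579 μGy/h.
Dose = rate × time = 1.579 μGy/h × 3.500 h = 5.526 μGy.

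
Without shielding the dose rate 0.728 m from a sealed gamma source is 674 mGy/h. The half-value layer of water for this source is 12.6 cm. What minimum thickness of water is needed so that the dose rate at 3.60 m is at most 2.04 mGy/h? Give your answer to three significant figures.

47.3 cm

At 3.60 m, distance alone gives 674 × (0.728/3.60)² = 674 × 0.04089 = 27.56 mGy/h.
Further attenuation needed: 27.56/2.04 = 13.51.
n = log₂(13.51) = 3.756 half-value layers.
Thickness = 3.756 × 12.6 cm = 47.33 cm.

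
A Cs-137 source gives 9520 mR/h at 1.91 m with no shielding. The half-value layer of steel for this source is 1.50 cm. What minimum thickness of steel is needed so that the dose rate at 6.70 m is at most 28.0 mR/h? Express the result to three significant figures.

7.18 cm

At 6.70 m, distance alone gives 9520 × (1.91/6.70)² = 9520 × 0.08127 = 773.7 mR/h.
Further attenuation needed: 773.7/28.0 = 27.63.
n = log₂(27.63) = 4.788 half-value layers.
Thickness = 4.788 × 1.50 cm = 7.182 cm.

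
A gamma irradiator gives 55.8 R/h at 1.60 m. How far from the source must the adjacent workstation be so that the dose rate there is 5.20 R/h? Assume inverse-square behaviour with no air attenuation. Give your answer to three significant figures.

5.24 m

Applying the 1/r² law, d₂ = d₁·√(I₁/I₂).
I₁/I₂ = 55.8/5.20 = 10.73, so d₂ = 1.60 × √10.73 = 5.241 m.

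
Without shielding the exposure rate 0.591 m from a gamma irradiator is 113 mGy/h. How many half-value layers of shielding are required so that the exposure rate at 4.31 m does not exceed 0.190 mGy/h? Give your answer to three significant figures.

At 4.31 m, distance alone gives 113 × (0.591/4.31)² = 113 × 0.01880 = 2.124 mGy/h.
Further attenuation needed: 2.124/0.190 = 11.18.
n = log₂(11.18) = 3.483 half-value layers.

3.48 half-value layers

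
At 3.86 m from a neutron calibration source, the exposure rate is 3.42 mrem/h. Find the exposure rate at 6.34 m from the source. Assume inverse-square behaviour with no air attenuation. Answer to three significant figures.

Applying the 1/r² law, the rate at 6.34 m is
(3.86/6.34)² = 0.3707, so 3.42 × 0.3707 = 1.268 mrem/h.

1.27 mrem/h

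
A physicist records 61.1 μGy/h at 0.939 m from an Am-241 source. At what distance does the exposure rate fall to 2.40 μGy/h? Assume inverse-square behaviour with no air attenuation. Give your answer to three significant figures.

4.74 m

By the inverse-square law, d₂ = d₁·√(I₁/I₂).
I₁/I₂ = 61.1/2.40 = 25.46, so d₂ = 0.939 × √25.46 = 4.738 m.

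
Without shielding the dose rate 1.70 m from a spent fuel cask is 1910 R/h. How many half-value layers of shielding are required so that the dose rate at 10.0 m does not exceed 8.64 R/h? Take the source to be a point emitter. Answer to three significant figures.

At 10.0 m, distance alone gives (1.70/10.0)² = 0.02890, so 1910 × 0.02890 = 55.20 R/h.
Further attenuation needed: 55.20/8.64 = 6.389.
n = log₂(6.389) = 2.676 half-value layers.

2.68 half-value layers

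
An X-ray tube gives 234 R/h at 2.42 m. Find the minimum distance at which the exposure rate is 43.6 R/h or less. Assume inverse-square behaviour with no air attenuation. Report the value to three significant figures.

5.61 m

Using I₁d₁² = I₂d₂², d₂ = d₁·√(I₁/I₂).
I₁/I₂ = 234/43.6 = 5.367, so d₂ = 2.42 × √5.367 = 5.606 m.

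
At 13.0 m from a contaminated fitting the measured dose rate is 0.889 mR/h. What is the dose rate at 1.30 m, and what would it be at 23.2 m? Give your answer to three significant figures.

Applying the 1/r² law,
At 1.30 m: (13.0/1.30)² = 100.0, so 0.889 × 100.0 = 88.90 mR/h
At 23.2 m: 88.90 × (1.30/23.2)² = 88.90 × 0.003140 = 0.2791 mR/h.

88.9 mR/h; 0.279 mR/h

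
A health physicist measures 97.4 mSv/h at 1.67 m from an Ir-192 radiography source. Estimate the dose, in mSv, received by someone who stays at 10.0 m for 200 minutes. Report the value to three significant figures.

Intensity scales as (d₁/d₂)², so rate at 10.0 m:
97.4 × (1.67/10.0)² = 97.4 × 0.02789 = 2.716 mSv/h.
Dose = rate × time = 2.716 mSv/h × 3.333 h = 9.052 mSv.

9.05 mSv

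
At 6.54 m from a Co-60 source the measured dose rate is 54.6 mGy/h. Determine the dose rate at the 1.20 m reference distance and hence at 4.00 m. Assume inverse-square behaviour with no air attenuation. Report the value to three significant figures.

Using I₁d₁² = I₂d₂²,
At 1.20 m: 54.6 × (6.54/1.20)² = 54.6 × 29.70 = 1622 mGy/h
At 4.00 m: 1622 × (1.20/4.00)² = 1622 × 0.09000 = 146.0 mGy/h.

1620 mGy/h; 146 mGy/h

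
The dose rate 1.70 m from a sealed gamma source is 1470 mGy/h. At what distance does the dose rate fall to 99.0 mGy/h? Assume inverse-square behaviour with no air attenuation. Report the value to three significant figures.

Using I₁d₁² = I₂d₂², d₂ = d₁·√(I₁/I₂).
I₁/I₂ = 1470/99.0 = 14.85, so d₂ = 1.70 × √14.85 = 6.551 m.

6.55 m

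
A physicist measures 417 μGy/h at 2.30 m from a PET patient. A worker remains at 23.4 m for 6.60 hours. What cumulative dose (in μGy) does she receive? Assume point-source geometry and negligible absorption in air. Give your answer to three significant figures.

By the inverse-square law, rate at 23.4 m:
(2.30/23.4)² = 0.009661, so 417 × 0.009661 = 4.029 μGy/h.
Dose = rate × time = 4.029 μGy/h × 6.600 h = 26.59 μGy.

26.6 μGy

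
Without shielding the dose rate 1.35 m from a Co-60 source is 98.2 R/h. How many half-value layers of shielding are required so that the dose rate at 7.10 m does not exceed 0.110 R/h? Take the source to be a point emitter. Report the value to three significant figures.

At 7.10 m, distance alone gives 98.2 × (1.35/7.10)² = 98.2 × 0.03615 = 3.550 R/h.
Further attenuation needed: 3.550/0.110 = 32.27.
n = log₂(32.27) = 5.012 half-value layers.

5.01 half-value layers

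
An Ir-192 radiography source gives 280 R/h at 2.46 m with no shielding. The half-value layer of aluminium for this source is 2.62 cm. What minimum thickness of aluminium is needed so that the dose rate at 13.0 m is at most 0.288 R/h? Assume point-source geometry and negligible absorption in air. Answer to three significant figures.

13.4 cm

At 13.0 m, distance alone gives 280 × (2.46/13.0)² = 280 × 0.03581 = 10.03 R/h.
Further attenuation needed: 10.03/0.288 = 34.83.
n = log₂(34.83) = 5.122 half-value layers.
Thickness = 5.122 × 2.62 cm = 13.42 cm.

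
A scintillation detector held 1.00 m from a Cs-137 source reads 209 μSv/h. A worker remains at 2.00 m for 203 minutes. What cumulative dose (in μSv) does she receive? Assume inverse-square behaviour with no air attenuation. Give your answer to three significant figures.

Since intensity falls as 1/r², rate at 2.00 m:
(1.00/2.00)² = 0.2500, so 209 × 0.2500 = 52.25 μSv/h.
Dose = rate × time = 52.25 μSv/h × 3.383 h = 176.8 μSv.

177 μSv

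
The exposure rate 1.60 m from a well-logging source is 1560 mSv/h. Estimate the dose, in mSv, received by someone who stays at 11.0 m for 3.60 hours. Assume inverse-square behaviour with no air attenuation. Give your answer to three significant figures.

Applying the 1/r² law, rate at 11.0 m:
(1.60/11.0)² = 0.02116, so 1560 × 0.02116 = 33.01 mSv/h.
Dose = rate × time = 33.01 mSv/h × 3.600 h = 118.8 mSv.

119 mSv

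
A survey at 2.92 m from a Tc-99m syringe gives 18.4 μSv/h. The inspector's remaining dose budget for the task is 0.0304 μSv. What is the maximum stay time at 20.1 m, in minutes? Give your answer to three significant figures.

Since intensity falls as 1/r², rate at 20.1 m:
18.4 × (2.92/20.1)² = 18.4 × 0.02110 = 0.3882 μSv/h.
Stay time = 0.0304 μSv ÷ 0.3882 μSv/h = 0.07831 h = 4.699 min.

4.70 min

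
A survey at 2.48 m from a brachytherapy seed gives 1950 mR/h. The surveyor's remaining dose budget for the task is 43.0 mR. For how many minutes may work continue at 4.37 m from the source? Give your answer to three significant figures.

4.11 min

Intensity scales as (d₁/d₂)², so rate at 4.37 m:
(2.48/4.37)² = 0.3221, so 1950 × 0.3221 = 628.1 mR/h.
Stay time = 43.0 mR ÷ 628.1 mR/h = 0.06846 h = 4.108 min.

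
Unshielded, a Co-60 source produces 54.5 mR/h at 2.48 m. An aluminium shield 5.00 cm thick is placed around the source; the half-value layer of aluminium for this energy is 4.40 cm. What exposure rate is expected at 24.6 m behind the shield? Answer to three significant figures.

0.252 mR/h

Distance alone: 54.5 × (2.48/24.6)² = 54.5 × 0.01016 = 0.5537 mR/h.
Shield: 5.00/4.40 = 1.136 half-value layers → attenuation 2^(−1.136) = 0.4550.
Combined: 0.5537 × 0.4550 = 0.2519 mR/h.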